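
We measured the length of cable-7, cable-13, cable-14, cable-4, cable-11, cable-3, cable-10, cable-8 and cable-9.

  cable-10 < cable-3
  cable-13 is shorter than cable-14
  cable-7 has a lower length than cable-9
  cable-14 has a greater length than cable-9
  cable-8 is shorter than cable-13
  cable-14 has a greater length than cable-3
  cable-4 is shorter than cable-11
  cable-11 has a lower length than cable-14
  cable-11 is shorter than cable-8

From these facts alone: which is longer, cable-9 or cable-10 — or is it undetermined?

Following every chain through cable-10: above cable-10 we get cable-3, cable-14.
cable-9 is not reached, and no chain runs the other way from cable-9 to cable-10.
So the given relations leave the order of cable-10 and cable-9 undetermined.

undetermined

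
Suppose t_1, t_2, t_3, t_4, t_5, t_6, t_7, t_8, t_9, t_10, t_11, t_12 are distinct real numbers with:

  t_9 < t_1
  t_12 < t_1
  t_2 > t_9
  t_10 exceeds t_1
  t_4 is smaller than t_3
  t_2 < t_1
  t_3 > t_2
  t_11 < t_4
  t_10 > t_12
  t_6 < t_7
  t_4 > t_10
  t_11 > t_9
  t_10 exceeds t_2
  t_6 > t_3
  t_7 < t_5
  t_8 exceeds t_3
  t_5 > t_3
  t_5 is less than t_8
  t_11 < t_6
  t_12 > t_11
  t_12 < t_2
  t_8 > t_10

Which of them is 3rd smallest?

Piecing the relations together gives one ordering: t_9 < t_11 < t_12 < t_2 < t_1 < t_10 < t_4 < t_3 < t_6 < t_7 < t_5 < t_8.
The 3rd smallest is t_12.

t_12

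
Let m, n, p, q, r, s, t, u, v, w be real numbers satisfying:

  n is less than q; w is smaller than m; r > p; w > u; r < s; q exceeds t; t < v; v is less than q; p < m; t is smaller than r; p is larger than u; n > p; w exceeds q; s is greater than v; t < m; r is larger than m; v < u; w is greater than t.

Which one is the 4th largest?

w

Piecing the relations together gives one ordering: t < v < u < p < n < q < w < m < r < s.
Counting 4 from the largest end gives w.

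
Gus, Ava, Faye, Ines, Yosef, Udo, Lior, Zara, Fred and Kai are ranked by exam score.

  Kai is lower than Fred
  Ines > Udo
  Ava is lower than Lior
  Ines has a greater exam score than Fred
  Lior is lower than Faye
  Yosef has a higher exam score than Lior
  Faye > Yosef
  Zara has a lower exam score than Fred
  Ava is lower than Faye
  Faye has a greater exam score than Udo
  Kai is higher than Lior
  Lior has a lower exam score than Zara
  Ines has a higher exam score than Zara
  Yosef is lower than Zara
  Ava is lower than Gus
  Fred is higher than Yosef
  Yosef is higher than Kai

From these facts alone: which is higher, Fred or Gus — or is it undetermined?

Following every chain through Fred: above Fred we get Ines; below Fred we get Ava, Lior, Kai, Yosef, Zara.
Gus is not reached, and no chain runs the other way from Gus to Fred.
So the given relations leave the order of Fred and Gus undetermined.

undetermined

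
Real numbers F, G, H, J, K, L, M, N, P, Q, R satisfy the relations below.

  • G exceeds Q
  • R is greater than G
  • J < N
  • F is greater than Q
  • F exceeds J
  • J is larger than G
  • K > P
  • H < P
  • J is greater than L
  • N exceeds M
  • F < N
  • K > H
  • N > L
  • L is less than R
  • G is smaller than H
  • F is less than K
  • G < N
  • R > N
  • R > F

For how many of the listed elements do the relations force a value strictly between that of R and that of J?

2

The relations place J below R. An element lies strictly between them when it is forced above J and also forced below R.
Above J: {F, N, K}. Below R: {Q, G, L, M, F, N}.
Intersection: {F, N} — 2.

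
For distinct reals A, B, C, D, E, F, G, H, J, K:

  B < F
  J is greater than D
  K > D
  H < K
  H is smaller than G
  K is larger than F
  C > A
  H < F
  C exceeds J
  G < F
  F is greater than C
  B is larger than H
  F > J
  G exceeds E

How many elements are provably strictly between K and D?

3

The relations place D below K. An element lies strictly between them when it is forced above D and also forced below K.
Above D: {J, C, F}. Below K: {H, E, A, B, G, J, C, F}.
Intersection: {J, C, F} — 3.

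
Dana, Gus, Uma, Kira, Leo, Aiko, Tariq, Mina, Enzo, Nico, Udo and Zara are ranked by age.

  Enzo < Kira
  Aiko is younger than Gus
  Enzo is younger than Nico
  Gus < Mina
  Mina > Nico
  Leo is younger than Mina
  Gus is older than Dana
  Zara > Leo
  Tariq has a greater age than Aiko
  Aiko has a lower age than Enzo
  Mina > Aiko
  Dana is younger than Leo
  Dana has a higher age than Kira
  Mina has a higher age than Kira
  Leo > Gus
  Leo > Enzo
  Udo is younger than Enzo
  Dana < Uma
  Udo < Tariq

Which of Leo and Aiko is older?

Aiko < Enzo and Enzo < Kira give Aiko < Kira.
With Kira < Dana: Aiko < Enzo < Kira < Dana.
Then Dana < Gus extends the chain to Gus.
Then Gus < Leo extends the chain to Leo.
So Aiko < Leo; Leo is the older of the two.

Leo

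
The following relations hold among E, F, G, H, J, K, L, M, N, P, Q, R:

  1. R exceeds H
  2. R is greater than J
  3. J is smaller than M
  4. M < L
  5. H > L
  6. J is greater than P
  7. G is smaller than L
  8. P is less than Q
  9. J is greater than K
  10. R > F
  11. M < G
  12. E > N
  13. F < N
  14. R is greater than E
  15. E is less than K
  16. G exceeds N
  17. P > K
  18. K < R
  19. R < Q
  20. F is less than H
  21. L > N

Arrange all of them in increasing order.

F < N < E < K < P < J < M < G < L < H < R < Q

Nothing is placed below F, so it is least; from there F < N; N < E; E < K; K < P; P < J; J < M; M < G; G < L; L < H; H < R; R < Q, each given directly.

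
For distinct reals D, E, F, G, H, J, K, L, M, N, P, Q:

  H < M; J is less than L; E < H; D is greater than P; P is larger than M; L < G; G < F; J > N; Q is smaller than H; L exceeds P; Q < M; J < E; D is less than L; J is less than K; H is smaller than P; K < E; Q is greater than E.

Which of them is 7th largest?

H

The consecutive relations fix a unique order: N < J < K < E < Q < H < M < P < D < L < G < F.
The 7th largest is H.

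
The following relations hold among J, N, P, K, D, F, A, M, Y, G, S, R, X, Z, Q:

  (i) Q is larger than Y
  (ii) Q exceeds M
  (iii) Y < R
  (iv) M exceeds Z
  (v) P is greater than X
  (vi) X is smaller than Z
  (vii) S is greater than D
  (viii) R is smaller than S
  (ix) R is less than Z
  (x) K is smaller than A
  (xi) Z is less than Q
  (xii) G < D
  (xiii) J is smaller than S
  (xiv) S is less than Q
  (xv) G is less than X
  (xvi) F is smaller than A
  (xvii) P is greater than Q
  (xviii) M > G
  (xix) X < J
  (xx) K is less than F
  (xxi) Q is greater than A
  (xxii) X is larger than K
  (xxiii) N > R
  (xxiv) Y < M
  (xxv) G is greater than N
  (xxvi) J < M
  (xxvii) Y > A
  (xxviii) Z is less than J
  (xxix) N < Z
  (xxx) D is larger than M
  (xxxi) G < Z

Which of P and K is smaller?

K

The relevant relations are K < F; F < A; A < Y; Y < R; R < N; N < G; G < X; X < Z; Z < J; J < M; M < D; D < S; S < Q; Q < P.
Together: K < F < A < Y < R < N < G < X < Z < J < M < D < S < Q < P.
So K < P; K is the smaller of the two.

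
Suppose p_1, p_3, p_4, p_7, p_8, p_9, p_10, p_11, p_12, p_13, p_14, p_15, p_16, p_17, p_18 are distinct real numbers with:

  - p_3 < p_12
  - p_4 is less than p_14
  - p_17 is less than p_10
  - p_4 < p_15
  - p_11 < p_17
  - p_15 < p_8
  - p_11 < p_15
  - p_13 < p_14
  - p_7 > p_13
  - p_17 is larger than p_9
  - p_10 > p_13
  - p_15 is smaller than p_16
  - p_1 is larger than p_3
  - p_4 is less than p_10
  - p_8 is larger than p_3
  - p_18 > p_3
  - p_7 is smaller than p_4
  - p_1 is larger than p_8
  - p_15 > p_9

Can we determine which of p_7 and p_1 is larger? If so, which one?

Following the relations from p_7: p_7 < p_4 < p_15 < p_8 < p_1.
So p_1 is larger.

p_1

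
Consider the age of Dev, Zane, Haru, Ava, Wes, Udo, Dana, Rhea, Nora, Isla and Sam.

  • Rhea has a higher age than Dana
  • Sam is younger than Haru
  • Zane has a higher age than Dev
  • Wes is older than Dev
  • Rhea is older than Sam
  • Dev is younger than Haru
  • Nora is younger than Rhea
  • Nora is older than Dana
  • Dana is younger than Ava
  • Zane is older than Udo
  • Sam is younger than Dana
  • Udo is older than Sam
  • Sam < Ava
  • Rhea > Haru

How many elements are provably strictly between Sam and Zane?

1

Chaining upward from Sam reaches: Dana, Udo, Haru, Nora, Ava, Rhea.
Chaining downward from Zane reaches: Dev, Udo.
Strictly between Sam and Zane are those in both lists: Udo — 1 element.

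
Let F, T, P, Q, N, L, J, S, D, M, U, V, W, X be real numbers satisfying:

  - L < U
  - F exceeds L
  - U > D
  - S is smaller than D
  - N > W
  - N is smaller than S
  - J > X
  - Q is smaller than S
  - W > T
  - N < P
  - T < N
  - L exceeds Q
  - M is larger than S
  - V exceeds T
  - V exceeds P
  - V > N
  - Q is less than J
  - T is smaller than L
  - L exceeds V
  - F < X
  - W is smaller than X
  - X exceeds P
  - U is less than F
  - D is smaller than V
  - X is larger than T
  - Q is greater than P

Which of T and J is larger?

Chaining the given relations: T < W < N < P < Q < S < D < V < L < U < F < X < J.
So T < J; J is the larger of the two.

J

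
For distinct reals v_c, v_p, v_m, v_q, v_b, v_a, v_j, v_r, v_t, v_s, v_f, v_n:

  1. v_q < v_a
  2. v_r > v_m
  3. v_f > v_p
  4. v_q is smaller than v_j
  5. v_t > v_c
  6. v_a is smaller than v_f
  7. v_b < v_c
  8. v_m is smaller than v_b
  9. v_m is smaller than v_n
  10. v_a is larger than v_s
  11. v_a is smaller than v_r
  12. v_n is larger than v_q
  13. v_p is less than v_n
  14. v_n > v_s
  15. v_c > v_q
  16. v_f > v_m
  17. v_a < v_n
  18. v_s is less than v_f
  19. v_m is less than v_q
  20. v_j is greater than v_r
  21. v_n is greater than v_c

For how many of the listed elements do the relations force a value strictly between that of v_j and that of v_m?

3

Chaining upward from v_m reaches: v_q, v_b, v_a, v_c, v_f, v_t, v_r, v_n.
Chaining downward from v_j reaches: v_q, v_s, v_a, v_r.
Strictly between v_m and v_j are those in both lists: v_q, v_a, v_r — 3 elements.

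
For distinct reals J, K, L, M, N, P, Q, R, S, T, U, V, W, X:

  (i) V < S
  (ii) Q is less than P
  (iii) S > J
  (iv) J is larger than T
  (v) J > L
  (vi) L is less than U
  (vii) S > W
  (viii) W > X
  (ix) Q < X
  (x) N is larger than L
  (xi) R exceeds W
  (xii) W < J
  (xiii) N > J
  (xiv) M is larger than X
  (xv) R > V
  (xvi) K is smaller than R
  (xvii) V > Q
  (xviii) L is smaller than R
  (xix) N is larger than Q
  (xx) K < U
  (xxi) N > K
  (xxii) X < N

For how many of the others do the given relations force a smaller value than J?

5

The elements the relations force below J are Q, L, T, X, W — no chain reaches any other.
That is 5.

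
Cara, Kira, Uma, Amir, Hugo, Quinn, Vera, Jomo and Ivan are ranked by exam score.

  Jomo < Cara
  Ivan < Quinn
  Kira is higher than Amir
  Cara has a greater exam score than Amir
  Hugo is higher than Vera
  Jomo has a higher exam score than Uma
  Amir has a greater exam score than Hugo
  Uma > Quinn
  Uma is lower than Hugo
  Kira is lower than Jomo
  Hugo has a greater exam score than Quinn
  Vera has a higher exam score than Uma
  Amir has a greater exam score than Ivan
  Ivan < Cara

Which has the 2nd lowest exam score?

Piecing the relations together gives one ordering: Ivan < Quinn < Uma < Vera < Hugo < Amir < Kira < Jomo < Cara.
The 2nd smallest is Quinn.

Quinn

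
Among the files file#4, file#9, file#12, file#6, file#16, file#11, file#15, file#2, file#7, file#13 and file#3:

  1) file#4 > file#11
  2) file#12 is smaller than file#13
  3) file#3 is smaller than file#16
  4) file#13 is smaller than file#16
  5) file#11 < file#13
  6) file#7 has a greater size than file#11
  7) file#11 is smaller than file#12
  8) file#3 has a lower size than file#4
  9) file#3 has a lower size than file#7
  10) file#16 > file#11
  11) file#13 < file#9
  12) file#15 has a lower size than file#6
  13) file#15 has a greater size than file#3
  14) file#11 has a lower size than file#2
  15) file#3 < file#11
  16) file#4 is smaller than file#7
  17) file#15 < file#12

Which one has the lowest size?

Chaining upward from file#3: directly above it, file#11, file#4, file#7, file#15, file#16; then file#2, file#12, file#13, file#6; then file#9.
That covers every other element, and nothing is given below file#3, so file#3 is the lowest size.

file#3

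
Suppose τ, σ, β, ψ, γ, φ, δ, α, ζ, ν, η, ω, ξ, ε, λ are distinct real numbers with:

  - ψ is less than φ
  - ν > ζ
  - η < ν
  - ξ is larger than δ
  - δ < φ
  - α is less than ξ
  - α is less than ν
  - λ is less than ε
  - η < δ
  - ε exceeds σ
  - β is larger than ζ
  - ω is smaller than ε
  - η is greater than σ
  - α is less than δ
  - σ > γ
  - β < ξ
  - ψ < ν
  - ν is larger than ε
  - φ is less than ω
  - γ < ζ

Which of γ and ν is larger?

Following the relations from γ: γ < σ < η < δ < φ < ω < ε < ν.
So γ < ν; ν is the larger of the two.

ν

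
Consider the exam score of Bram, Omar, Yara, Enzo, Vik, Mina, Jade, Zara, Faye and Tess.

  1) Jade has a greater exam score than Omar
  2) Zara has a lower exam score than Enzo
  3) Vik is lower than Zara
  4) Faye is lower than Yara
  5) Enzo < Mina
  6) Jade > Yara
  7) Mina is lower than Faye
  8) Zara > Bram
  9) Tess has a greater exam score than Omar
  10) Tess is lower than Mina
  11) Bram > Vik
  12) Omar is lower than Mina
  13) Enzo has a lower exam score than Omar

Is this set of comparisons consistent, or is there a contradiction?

The single ordering Vik < Bram < Zara < Enzo < Omar < Tess < Mina < Faye < Yara < Jade satisfies every listed relation, so no contradiction arises.

consistent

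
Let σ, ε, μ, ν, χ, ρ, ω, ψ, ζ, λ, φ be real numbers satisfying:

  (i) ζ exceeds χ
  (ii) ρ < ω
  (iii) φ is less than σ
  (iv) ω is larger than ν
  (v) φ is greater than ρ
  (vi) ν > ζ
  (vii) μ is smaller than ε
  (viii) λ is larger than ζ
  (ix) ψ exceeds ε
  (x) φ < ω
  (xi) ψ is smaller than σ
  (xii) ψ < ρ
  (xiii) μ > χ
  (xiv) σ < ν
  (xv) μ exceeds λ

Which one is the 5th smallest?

ε

The consecutive relations fix a unique order: χ < ζ < λ < μ < ε < ψ < ρ < φ < σ < ν < ω.
The 5th smallest is ε.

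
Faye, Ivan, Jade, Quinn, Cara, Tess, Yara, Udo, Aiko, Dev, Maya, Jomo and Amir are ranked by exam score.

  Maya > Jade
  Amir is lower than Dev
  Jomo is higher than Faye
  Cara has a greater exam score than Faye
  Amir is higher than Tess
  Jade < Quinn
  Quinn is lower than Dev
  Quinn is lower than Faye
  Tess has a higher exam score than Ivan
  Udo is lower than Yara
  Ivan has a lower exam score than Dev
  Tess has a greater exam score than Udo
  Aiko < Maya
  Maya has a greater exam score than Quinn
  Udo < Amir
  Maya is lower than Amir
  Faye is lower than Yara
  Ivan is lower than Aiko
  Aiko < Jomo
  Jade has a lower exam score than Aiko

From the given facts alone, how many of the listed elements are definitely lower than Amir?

Directly below Amir: Udo, Tess, Maya.
One step further: Ivan, Jade, Quinn, Aiko (7 so far).
No other element is forced below Amir by the given relations, so the count is 7.

7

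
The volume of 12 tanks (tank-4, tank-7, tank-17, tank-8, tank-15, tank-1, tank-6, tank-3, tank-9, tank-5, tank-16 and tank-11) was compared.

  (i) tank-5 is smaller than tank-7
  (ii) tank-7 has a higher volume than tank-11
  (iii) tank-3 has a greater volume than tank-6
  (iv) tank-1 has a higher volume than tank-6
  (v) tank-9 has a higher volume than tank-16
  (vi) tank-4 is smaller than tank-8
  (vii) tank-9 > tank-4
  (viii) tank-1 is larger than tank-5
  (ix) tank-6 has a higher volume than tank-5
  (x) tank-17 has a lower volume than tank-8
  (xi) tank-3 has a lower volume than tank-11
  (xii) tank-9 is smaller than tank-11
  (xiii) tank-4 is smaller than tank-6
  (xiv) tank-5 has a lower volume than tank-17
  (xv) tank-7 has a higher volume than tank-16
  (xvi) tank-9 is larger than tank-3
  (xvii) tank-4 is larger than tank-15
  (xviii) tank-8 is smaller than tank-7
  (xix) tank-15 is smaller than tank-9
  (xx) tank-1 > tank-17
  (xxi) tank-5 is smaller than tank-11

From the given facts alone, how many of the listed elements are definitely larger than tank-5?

From tank-5 the given relations immediately reach tank-17, tank-6, tank-1, tank-11, tank-7.
From those, tank-3, tank-8 — 7 in total.
From those, tank-9 — 8 in total.
Nothing else is reachable above tank-5; 8 in all.

8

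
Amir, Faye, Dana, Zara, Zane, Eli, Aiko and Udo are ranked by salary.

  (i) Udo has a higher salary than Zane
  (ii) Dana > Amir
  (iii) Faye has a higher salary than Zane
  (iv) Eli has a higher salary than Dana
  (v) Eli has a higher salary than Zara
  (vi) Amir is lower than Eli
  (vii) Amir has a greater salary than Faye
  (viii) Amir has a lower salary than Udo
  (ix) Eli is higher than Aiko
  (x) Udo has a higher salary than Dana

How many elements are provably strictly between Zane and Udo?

3

Chaining upward from Zane reaches: Faye, Amir, Dana, Eli.
Chaining downward from Udo reaches: Faye, Amir, Dana.
Strictly between Zane and Udo are those in both lists: Faye, Amir, Dana — 3 elements.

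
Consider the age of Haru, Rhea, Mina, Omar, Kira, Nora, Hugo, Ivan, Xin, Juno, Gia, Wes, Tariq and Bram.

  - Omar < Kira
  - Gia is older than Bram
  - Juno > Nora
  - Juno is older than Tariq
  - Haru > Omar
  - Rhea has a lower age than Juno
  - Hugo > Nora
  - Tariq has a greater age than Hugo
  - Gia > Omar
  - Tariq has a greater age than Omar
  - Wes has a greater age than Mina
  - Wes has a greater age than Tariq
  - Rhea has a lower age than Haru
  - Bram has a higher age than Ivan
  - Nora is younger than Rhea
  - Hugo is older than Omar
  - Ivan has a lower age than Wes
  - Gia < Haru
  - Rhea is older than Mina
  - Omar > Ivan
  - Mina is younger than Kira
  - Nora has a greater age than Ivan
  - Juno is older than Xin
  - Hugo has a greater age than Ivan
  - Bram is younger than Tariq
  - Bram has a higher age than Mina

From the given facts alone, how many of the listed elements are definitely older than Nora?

The elements the relations force above Nora are Hugo, Tariq, Wes, Rhea, Haru, Juno — no chain reaches any other.
That is 6.

6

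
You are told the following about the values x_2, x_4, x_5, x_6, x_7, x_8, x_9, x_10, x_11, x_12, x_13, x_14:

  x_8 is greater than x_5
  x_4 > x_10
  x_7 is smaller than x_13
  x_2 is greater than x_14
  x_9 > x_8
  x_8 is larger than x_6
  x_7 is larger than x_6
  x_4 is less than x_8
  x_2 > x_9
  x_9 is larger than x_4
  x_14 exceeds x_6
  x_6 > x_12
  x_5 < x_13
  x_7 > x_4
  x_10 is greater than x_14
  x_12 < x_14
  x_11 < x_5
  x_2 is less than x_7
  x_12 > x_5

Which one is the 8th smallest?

x_8

The consecutive relations fix a unique order: x_11 < x_5 < x_12 < x_6 < x_14 < x_10 < x_4 < x_8 < x_9 < x_2 < x_7 < x_13.
Counting 8 from the smallest end gives x_8.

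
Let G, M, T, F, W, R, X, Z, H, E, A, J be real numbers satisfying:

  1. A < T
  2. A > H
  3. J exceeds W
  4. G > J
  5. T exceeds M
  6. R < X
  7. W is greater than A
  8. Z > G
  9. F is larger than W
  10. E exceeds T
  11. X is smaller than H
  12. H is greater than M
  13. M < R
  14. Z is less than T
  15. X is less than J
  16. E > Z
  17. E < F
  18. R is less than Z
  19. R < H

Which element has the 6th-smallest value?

W

Piecing the relations together gives one ordering: M < R < X < H < A < W < J < G < Z < T < E < F.
The 6th smallest is W.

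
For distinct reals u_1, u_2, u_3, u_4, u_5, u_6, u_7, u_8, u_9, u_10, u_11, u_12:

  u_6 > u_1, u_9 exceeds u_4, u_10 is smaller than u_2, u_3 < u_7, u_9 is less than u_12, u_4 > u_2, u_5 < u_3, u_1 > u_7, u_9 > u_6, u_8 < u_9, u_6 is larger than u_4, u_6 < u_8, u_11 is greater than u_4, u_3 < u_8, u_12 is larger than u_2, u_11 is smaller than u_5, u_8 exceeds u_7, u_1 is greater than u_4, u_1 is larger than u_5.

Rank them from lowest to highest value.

u_10 < u_2 < u_4 < u_11 < u_5 < u_3 < u_7 < u_1 < u_6 < u_8 < u_9 < u_12

Each adjacent pair is fixed by a given relation: u_10 < u_2; u_2 < u_4; u_4 < u_11; u_11 < u_5; u_5 < u_3; u_3 < u_7; u_7 < u_1; u_1 < u_6; u_6 < u_8; u_8 < u_9; u_9 < u_12. Chaining them end to end gives the full order.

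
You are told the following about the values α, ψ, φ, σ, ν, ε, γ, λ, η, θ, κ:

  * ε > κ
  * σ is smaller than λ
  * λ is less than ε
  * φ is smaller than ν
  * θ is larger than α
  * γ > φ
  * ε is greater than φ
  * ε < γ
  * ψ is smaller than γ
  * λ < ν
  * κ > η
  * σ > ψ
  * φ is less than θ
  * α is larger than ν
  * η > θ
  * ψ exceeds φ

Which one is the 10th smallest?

Chaining the given pairs: φ < ψ < σ < λ < ν < α < θ < η < κ < ε < γ.
Counting 10 from the smallest end gives ε.

ε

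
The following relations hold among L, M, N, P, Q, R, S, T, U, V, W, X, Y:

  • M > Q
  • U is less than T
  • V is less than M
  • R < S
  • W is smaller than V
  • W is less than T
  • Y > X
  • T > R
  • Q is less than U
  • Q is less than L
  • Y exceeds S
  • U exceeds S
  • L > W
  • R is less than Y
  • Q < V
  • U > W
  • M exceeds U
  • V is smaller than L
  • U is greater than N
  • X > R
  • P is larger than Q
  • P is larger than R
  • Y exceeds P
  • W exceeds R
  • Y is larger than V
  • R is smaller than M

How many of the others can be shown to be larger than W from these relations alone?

From W the given relations immediately reach V, U, L, T.
From those, M, Y — 6 in total.
Nothing else is reachable above W; 6 in all.

6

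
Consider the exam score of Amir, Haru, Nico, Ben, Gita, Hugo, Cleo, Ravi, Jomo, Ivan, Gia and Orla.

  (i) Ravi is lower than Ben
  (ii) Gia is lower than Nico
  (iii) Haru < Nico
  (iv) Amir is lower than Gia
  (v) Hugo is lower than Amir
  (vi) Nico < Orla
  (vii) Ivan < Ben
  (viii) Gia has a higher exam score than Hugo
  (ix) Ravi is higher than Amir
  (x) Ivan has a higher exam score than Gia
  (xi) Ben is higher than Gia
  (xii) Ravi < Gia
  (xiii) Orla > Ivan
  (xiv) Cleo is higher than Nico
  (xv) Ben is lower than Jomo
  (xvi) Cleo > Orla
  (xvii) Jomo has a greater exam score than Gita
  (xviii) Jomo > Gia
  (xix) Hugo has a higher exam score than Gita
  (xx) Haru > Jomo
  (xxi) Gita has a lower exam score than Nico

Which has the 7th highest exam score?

Ivan

The consecutive relations fix a unique order: Gita < Hugo < Amir < Ravi < Gia < Ivan < Ben < Jomo < Haru < Nico < Orla < Cleo.
The 7th largest is Ivan.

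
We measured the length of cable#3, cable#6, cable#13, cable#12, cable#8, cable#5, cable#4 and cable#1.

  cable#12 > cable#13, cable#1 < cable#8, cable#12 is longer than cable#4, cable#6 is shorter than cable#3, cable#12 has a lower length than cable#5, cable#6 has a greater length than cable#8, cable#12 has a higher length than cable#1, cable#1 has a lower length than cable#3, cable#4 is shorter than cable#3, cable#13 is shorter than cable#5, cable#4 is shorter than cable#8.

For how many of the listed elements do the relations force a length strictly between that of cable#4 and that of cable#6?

The relations place cable#4 below cable#6. An element lies strictly between them when it is forced above cable#4 and also forced below cable#6.
Above cable#4: {cable#12, cable#5, cable#8, cable#3}. Below cable#6: {cable#1, cable#8}.
Intersection: {cable#8} — 1.

1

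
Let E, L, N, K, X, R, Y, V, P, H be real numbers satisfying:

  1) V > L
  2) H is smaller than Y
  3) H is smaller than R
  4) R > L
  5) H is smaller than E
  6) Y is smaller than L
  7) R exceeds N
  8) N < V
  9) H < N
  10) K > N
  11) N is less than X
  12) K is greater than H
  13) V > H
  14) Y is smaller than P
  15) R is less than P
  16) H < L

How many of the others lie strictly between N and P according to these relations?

The relations place N below P. An element lies strictly between them when it is forced above N and also forced below P.
Above N: {X, K, V, R}. Below P: {H, Y, L, R}.
Intersection: {R} — 1.

1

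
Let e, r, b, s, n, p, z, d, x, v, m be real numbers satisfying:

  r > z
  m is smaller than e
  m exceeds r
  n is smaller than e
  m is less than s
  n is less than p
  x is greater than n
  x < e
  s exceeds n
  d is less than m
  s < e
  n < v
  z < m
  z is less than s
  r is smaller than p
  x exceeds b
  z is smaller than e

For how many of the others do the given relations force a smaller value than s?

Directly below s: z, n, m.
One step further: r, d (5 so far).
Nothing else is reachable below s; 5 in all.

5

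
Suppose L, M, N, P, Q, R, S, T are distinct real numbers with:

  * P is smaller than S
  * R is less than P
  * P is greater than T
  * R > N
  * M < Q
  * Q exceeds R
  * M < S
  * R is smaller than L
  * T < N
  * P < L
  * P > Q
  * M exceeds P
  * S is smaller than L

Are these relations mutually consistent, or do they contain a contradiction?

inconsistent

We have M < Q stated directly, yet also Q < P < M by chaining the others — so Q < M. Contradiction.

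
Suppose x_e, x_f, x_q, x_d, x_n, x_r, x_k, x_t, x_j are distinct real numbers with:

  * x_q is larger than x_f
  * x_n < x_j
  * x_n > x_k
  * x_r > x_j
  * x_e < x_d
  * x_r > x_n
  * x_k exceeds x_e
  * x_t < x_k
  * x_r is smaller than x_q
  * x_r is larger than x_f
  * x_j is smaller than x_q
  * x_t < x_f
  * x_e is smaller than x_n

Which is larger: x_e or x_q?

x_q

x_e < x_k and x_k < x_n give x_e < x_n.
With x_n < x_j: x_e < x_k < x_n < x_j.
Then x_j < x_r extends the chain to x_r.
With x_r < x_q: x_e < x_k < x_n < x_j < x_r < x_q.
So x_e < x_q; x_q is the larger of the two.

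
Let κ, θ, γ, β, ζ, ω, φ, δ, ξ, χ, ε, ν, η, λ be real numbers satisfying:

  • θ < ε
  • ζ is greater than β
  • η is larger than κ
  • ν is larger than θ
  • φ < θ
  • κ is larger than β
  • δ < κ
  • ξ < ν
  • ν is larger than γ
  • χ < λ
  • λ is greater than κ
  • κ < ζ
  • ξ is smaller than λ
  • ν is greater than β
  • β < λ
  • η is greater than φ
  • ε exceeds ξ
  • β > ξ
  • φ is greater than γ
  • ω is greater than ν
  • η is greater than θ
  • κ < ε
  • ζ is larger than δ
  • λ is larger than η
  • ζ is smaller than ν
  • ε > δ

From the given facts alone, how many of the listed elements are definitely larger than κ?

From κ the given relations immediately reach ζ, η, ε, λ.
From those, ν — 5 in total.
From those, ω — 6 in total.
Nothing else is reachable above κ; 6 in all.

6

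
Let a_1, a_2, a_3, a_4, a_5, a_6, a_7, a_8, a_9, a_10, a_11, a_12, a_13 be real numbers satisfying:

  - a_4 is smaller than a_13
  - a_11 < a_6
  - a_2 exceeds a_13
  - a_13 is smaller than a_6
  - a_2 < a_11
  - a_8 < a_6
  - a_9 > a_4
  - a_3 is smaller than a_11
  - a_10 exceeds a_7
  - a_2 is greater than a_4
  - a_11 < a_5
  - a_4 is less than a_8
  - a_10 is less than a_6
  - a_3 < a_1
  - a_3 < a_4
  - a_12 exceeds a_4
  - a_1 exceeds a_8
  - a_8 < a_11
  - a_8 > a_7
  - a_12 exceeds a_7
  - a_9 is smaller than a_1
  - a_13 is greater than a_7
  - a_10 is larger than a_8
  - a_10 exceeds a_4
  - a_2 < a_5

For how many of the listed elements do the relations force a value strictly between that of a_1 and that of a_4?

The relations place a_4 below a_1. An element lies strictly between them when it is forced above a_4 and also forced below a_1.
Above a_4: {a_9, a_8, a_10, a_13, a_2, a_12, a_11, a_6, a_5}. Below a_1: {a_7, a_3, a_9, a_8}.
Intersection: {a_9, a_8} — 2.

2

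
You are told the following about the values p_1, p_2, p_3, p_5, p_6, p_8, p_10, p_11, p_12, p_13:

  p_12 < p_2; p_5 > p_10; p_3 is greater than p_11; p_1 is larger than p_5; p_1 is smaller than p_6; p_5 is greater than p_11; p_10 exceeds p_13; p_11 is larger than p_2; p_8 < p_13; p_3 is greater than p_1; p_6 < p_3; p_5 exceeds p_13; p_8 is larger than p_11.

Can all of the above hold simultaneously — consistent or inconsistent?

Every relation is compatible with p_12 < p_2 < p_11 < p_8 < p_13 < p_10 < p_5 < p_1 < p_6 < p_3; the set is consistent.

consistent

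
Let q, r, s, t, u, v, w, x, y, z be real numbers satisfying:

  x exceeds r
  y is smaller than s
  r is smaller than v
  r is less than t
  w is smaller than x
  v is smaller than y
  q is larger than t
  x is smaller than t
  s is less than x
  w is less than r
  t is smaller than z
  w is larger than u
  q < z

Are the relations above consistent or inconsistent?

consistent

Every relation is compatible with u < w < r < v < y < s < x < t < q < z; the set is consistent.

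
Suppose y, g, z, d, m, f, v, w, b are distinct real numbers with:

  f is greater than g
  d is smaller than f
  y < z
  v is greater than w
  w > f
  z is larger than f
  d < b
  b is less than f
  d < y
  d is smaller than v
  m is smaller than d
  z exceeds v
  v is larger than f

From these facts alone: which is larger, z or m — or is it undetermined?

z

Link the given pairs in sequence: m < d; d < b; b < f; f < w; w < v; v < z.
Chaining these gives m < d < b < f < w < v < z.
So z is larger.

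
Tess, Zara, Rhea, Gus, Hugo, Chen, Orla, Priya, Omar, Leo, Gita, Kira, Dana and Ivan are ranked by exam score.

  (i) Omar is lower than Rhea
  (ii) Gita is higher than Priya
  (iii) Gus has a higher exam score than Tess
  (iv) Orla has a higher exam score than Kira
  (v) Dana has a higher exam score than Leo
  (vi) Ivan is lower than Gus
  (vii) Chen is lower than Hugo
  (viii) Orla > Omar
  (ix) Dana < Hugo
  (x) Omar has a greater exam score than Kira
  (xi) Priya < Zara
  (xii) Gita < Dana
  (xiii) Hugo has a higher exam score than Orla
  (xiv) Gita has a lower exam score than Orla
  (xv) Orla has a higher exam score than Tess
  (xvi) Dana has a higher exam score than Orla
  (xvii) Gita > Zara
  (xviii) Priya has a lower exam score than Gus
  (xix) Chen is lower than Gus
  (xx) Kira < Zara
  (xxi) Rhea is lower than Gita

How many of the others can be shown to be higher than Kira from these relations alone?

Directly above Kira: Omar, Zara, Orla.
One step further: Rhea, Gita, Dana, Hugo (7 so far).
Nothing else is reachable above Kira; 7 in all.

7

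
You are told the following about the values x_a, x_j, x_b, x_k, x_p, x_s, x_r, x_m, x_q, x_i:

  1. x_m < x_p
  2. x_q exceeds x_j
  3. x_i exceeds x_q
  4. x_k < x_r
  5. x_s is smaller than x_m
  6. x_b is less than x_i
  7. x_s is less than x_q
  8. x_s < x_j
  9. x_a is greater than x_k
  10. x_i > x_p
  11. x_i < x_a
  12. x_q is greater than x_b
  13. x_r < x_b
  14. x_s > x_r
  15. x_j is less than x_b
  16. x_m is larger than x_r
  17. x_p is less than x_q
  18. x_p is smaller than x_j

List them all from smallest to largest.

Each adjacent pair is fixed by a given relation: x_k < x_r; x_r < x_s; x_s < x_m; x_m < x_p; x_p < x_j; x_j < x_b; x_b < x_q; x_q < x_i; x_i < x_a. Chaining them end to end gives the full order.

x_k < x_r < x_s < x_m < x_p < x_j < x_b < x_q < x_i < x_a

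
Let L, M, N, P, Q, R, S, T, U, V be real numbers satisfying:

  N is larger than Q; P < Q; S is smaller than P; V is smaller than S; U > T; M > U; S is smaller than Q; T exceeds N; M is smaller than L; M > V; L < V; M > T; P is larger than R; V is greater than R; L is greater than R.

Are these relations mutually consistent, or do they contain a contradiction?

Chaining the given relations yields L < V < S < P < Q < N < T < U < M, so L < M. But one relation states M < L. These cannot both hold.

inconsistent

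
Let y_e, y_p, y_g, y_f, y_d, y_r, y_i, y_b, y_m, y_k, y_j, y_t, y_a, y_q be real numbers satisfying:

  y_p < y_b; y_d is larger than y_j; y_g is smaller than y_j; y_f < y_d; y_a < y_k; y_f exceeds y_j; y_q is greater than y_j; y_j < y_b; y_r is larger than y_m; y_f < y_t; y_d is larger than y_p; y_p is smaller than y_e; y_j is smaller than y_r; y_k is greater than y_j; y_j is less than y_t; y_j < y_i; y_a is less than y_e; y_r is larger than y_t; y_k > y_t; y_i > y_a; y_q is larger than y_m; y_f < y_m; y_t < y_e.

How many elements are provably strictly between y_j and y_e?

2

The relations place y_j below y_e. An element lies strictly between them when it is forced above y_j and also forced below y_e.
Above y_j: {y_f, y_d, y_b, y_m, y_i, y_t, y_r, y_q, y_k}. Below y_e: {y_a, y_p, y_g, y_f, y_t}.
Intersection: {y_f, y_t} — 2.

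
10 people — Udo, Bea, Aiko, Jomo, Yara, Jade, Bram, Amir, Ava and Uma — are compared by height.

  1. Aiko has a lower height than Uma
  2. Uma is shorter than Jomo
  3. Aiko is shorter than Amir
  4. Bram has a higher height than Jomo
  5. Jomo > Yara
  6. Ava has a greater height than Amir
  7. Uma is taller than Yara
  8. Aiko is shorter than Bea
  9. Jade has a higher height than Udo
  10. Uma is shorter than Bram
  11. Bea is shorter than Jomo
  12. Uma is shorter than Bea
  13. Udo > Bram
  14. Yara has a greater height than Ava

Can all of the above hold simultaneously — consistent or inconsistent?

consistent

The single ordering Aiko < Amir < Ava < Yara < Uma < Bea < Jomo < Bram < Udo < Jade satisfies every listed relation, so no contradiction arises.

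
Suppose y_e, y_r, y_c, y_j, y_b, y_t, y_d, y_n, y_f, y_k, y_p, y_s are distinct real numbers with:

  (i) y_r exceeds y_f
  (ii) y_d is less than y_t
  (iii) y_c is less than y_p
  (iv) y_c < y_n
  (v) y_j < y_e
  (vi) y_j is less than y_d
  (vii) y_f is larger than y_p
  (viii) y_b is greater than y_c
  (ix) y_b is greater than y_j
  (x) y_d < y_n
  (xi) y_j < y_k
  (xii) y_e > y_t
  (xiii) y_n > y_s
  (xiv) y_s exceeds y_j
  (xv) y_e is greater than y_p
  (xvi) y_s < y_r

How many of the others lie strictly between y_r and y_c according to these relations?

2

The relations place y_c below y_r. An element lies strictly between them when it is forced above y_c and also forced below y_r.
Above y_c: {y_p, y_f, y_b, y_e, y_n}. Below y_r: {y_j, y_p, y_f, y_s}.
Intersection: {y_p, y_f} — 2.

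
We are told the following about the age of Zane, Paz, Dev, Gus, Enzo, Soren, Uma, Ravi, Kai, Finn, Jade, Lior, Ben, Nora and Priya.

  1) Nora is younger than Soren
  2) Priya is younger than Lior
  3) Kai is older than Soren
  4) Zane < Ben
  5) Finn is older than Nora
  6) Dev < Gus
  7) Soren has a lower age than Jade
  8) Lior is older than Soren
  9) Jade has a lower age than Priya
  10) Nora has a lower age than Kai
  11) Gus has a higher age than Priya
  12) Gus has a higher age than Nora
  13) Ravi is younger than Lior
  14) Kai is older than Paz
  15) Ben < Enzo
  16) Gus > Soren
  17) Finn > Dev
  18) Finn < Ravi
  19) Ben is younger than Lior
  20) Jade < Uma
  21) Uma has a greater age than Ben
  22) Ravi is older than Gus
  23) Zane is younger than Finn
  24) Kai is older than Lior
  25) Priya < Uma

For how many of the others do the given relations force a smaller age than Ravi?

From Ravi the given relations immediately reach Finn, Gus.
From those, Nora, Soren, Zane, Priya, Dev — 7 in total.
From those, Jade — 8 in total.
No other element is forced below Ravi by the given relations, so the count is 8.

8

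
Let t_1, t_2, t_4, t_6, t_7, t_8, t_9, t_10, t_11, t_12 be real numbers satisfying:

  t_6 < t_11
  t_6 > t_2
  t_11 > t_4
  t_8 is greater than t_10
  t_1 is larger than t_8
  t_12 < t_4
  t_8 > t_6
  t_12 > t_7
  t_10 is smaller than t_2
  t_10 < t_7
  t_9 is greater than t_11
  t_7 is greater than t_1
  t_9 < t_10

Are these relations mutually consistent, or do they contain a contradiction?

Chaining the given relations yields t_9 < t_10 < t_2 < t_6 < t_8 < t_1 < t_7 < t_12 < t_4 < t_11, so t_9 < t_11. But one relation states t_11 < t_9. These cannot both hold.

inconsistent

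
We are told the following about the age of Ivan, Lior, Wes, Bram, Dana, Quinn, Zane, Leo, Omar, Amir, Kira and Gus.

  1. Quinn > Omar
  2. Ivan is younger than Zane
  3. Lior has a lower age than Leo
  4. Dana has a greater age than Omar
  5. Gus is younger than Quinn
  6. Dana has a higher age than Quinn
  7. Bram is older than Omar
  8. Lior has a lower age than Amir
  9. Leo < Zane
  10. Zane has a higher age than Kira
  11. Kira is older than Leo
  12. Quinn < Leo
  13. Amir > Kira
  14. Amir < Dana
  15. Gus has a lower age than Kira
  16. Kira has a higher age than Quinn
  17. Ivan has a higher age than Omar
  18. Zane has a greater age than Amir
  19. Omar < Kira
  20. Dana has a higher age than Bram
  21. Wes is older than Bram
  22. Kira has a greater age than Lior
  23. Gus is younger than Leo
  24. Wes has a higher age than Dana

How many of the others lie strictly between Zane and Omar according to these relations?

5

The relations place Omar below Zane. An element lies strictly between them when it is forced above Omar and also forced below Zane.
Above Omar: {Quinn, Leo, Ivan, Kira, Amir, Bram, Dana, Wes}. Below Zane: {Gus, Lior, Quinn, Leo, Ivan, Kira, Amir}.
Intersection: {Quinn, Leo, Ivan, Kira, Amir} — 5.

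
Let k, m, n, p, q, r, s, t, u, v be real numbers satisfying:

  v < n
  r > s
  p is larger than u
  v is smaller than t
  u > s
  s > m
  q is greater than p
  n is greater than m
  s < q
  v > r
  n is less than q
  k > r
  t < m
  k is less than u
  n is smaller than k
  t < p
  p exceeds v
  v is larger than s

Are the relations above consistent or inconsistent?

inconsistent

We have v < t stated directly, yet also t < m < s < r < v by chaining the others — so t < v. Contradiction.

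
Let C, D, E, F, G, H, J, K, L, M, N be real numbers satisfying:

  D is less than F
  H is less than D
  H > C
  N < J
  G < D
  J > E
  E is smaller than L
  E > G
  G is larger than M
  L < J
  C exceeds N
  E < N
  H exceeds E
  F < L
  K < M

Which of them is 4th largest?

The consecutive relations fix a unique order: K < M < G < E < N < C < H < D < F < L < J.
The 4th largest is D.

D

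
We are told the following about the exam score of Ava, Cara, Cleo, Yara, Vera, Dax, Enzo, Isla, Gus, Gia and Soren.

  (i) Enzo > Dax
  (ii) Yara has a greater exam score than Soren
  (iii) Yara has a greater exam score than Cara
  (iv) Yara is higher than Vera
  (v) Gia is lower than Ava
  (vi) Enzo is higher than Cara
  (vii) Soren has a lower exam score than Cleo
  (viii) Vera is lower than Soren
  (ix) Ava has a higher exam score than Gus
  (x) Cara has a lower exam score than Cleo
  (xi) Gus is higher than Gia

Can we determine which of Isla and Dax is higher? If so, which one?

undetermined

Following every chain through Dax: above Dax we get Enzo.
Isla is not reached, and no chain runs the other way from Isla to Dax.
So the given relations leave the order of Dax and Isla undetermined.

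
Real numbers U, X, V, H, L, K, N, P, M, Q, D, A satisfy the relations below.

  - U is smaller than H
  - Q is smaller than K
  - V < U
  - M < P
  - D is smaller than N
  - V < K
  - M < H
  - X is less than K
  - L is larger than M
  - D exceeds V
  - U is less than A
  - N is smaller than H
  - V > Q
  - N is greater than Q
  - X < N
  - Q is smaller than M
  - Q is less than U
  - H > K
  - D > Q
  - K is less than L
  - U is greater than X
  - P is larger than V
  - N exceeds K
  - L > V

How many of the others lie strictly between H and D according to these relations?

1

Chaining upward from D reaches: N.
Chaining downward from H reaches: X, Q, V, M, K, U, N.
Strictly between D and H are those in both lists: N — 1 element.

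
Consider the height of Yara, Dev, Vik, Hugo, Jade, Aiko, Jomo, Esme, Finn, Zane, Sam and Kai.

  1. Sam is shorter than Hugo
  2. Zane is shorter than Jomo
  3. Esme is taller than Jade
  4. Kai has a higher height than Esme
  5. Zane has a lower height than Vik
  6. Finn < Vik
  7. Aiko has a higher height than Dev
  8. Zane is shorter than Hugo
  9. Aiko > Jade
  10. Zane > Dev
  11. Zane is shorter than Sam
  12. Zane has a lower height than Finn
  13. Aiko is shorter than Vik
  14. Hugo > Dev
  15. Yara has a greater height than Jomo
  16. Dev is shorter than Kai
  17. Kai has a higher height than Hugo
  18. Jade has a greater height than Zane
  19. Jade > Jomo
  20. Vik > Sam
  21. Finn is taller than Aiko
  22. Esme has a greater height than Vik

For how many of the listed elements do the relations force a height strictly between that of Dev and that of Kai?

The relations place Dev below Kai. An element lies strictly between them when it is forced above Dev and also forced below Kai.
Above Dev: {Zane, Jomo, Yara, Jade, Aiko, Sam, Hugo, Finn, Vik, Esme}. Below Kai: {Zane, Jomo, Jade, Aiko, Sam, Hugo, Finn, Vik, Esme}.
Intersection: {Zane, Jomo, Jade, Aiko, Sam, Hugo, Finn, Vik, Esme} — 9.

9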